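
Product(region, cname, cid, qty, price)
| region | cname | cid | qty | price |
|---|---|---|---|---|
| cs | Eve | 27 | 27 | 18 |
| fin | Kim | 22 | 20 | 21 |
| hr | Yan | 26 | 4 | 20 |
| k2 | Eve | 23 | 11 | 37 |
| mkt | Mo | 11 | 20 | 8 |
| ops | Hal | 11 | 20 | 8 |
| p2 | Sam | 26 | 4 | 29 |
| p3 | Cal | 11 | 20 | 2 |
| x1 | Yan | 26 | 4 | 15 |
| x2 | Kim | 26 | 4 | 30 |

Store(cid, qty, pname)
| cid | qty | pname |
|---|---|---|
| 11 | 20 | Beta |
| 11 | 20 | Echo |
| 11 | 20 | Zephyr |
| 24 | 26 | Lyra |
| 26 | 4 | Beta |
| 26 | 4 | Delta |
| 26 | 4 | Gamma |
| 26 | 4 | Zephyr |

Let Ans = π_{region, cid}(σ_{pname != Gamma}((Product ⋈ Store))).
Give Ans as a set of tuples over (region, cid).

Product ⋈ Store (natural join on cid, qty): {(hr, Yan, 26, 4, 20, Beta), (hr, Yan, 26, 4, 20, Delta), (hr, Yan, 26, 4, 20, Gamma), (hr, Yan, 26, 4, 20, Zephyr), (mkt, Mo, 11, 20, 8, Beta), (mkt, Mo, 11, 20, 8, Echo), (mkt, Mo, 11, 20, 8, Zephyr), (ops, Hal, 11, 20, 8, Beta), (ops, Hal, 11, 20, 8, Echo), (ops, Hal, 11, 20, 8, Zephyr), (p2, Sam, 26, 4, 29, Beta), (p2, Sam, 26, 4, 29, Delta), (p2, Sam, 26, 4, 29, Gamma), (p2, Sam, 26, 4, 29, Zephyr), (p3, Cal, 11, 20, 2, Beta), (p3, Cal, 11, 20, 2, Echo), (p3, Cal, 11, 20, 2, Zephyr), (x1, Yan, 26, 4, 15, Beta), (x1, Yan, 26, 4, 15, Delta), (x1, Yan, 26, 4, 15, Gamma), (x1, Yan, 26, 4, 15, Zephyr), (x2, Kim, 26, 4, 30, Beta), (x2, Kim, 26, 4, 30, Delta), (x2, Kim, 26, 4, 30, Gamma), (x2, Kim, 26, 4, 30, Zephyr)}
σ[pname != Gamma]: keep tuples satisfying pname != Gamma → {(hr, Yan, 26, 4, 20, Beta), (hr, Yan, 26, 4, 20, Delta), (hr, Yan, 26, 4, 20, Zephyr), (mkt, Mo, 11, 20, 8, Beta), (mkt, Mo, 11, 20, 8, Echo), (mkt, Mo, 11, 20, 8, Zephyr), (ops, Hal, 11, 20, 8, Beta), (ops, Hal, 11, 20, 8, Echo), (ops, Hal, 11, 20, 8, Zephyr), (p2, Sam, 26, 4, 29, Beta), (p2, Sam, 26, 4, 29, Delta), (p2, Sam, 26, 4, 29, Zephyr), (p3, Cal, 11, 20, 2, Beta), (p3, Cal, 11, 20, 2, Echo), (p3, Cal, 11, 20, 2, Zephyr), (x1, Yan, 26, 4, 15, Beta), (x1, Yan, 26, 4, 15, Delta), (x1, Yan, 26, 4, 15, Zephyr), (x2, Kim, 26, 4, 30, Beta), (x2, Kim, 26, 4, 30, Delta), (x2, Kim, 26, 4, 30, Zephyr)}
Keep only column(s) region, cid (14 duplicate(s) eliminated): {(hr, 26), (mkt, 11), (ops, 11), (p2, 26), (p3, 11), (x1, 26), (x2, 26)}

{(hr, 26), (mkt, 11), (ops, 11), (p2, 26), (p3, 11), (x1, 26), (x2, 26)}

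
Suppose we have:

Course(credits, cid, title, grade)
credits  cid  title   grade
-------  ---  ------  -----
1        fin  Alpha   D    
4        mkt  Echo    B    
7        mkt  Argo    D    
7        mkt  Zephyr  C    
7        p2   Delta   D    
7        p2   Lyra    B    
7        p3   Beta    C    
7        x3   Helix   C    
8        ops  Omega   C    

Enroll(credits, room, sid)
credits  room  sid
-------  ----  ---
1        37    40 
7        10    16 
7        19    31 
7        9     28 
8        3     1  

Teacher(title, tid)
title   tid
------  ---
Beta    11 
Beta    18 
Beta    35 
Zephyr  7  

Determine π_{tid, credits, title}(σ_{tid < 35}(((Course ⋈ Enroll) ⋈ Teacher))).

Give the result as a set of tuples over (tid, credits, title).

Natural join on credits: {(1, fin, Alpha, D, 37, 40), (7, mkt, Argo, D, 10, 16), (7, mkt, Argo, D, 19, 31), (7, mkt, Argo, D, 9, 28), (7, mkt, Zephyr, C, 10, 16), (7, mkt, Zephyr, C, 19, 31), (7, mkt, Zephyr, C, 9, 28), (7, p2, Delta, D, 10, 16), (7, p2, Delta, D, 19, 31), (7, p2, Delta, D, 9, 28), (7, p2, Lyra, B, 10, 16), (7, p2, Lyra, B, 19, 31), (7, p2, Lyra, B, 9, 28), (7, p3, Beta, C, 10, 16), (7, p3, Beta, C, 19, 31), (7, p3, Beta, C, 9, 28), (7, x3, Helix, C, 10, 16), (7, x3, Helix, C, 19, 31), (7, x3, Helix, C, 9, 28), (8, ops, Omega, C, 3, 1)}
Natural join on title: {(7, mkt, Zephyr, C, 10, 16, 7), (7, mkt, Zephyr, C, 19, 31, 7), (7, mkt, Zephyr, C, 9, 28, 7), (7, p3, Beta, C, 10, 16, 11), (7, p3, Beta, C, 10, 16, 18), (7, p3, Beta, C, 10, 16, 35), (7, p3, Beta, C, 19, 31, 11), (7, p3, Beta, C, 19, 31, 18), (7, p3, Beta, C, 19, 31, 35), (7, p3, Beta, C, 9, 28, 11), (7, p3, Beta, C, 9, 28, 18), (7, p3, Beta, C, 9, 28, 35)}
Filtering on tid < 35 leaves {(7, mkt, Zephyr, C, 10, 16, 7), (7, mkt, Zephyr, C, 19, 31, 7), (7, mkt, Zephyr, C, 9, 28, 7), (7, p3, Beta, C, 10, 16, 11), (7, p3, Beta, C, 10, 16, 18), (7, p3, Beta, C, 19, 31, 11), (7, p3, Beta, C, 19, 31, 18), (7, p3, Beta, C, 9, 28, 11), (7, p3, Beta, C, 9, 28, 18)}.
π[tid, credits, title]: project onto (tid, credits, title) (6 duplicate(s) eliminated) → {(11, 7, Beta), (18, 7, Beta), (7, 7, Zephyr)}

{(11, 7, Beta), (18, 7, Beta), (7, 7, Zephyr)}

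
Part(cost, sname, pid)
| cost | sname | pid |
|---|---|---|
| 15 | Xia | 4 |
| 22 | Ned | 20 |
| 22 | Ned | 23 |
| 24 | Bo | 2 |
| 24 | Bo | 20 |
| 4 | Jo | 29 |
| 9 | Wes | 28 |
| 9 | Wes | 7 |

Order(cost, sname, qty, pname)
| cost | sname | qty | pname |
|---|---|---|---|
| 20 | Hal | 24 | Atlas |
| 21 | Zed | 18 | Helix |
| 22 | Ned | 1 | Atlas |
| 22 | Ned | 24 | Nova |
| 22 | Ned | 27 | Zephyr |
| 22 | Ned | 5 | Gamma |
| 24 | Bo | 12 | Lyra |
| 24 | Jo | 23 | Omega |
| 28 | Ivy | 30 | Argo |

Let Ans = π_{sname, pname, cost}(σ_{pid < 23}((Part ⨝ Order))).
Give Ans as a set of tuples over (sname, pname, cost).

{(Bo, Lyra, 24), (Ned, Atlas, 22), (Ned, Gamma, 22), (Ned, Nova, 22), (Ned, Zephyr, 22)}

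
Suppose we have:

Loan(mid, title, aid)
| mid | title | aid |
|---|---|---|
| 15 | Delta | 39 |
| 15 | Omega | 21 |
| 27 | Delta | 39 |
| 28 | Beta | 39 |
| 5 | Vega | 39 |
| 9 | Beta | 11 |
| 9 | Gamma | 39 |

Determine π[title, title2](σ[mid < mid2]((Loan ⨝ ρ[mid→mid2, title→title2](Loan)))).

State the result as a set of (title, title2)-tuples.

{(Delta, Beta), (Delta, Delta), (Gamma, Beta), (Gamma, Delta), (Vega, Beta), (Vega, Delta), (Vega, Gamma)}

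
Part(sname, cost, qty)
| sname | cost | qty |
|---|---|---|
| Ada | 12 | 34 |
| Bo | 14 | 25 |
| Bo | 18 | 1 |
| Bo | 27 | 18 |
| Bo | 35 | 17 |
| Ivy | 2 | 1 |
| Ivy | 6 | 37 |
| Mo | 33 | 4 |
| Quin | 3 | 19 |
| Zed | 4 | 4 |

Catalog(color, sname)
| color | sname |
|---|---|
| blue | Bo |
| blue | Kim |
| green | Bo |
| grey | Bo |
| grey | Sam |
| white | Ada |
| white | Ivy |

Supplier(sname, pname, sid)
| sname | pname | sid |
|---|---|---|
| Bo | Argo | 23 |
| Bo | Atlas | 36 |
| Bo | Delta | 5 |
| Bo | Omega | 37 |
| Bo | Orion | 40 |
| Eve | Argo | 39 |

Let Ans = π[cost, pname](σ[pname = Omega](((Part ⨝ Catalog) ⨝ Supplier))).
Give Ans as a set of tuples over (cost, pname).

{(14, Omega), (18, Omega), (27, Omega), (35, Omega)}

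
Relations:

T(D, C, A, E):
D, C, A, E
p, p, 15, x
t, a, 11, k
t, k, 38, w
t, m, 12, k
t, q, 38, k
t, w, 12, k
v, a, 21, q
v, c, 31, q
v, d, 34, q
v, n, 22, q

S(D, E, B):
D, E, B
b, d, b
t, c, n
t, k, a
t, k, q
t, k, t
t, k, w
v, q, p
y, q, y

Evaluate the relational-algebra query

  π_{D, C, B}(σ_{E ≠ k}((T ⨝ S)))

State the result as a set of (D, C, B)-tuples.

{(v, a, p), (v, c, p), (v, d, p), (v, n, p)}

Natural join on D, E: {(t, a, 11, k, a), (t, a, 11, k, q), (t, a, 11, k, t), (t, a, 11, k, w), (t, m, 12, k, a), (t, m, 12, k, q), (t, m, 12, k, t), (t, m, 12, k, w), (t, q, 38, k, a), (t, q, 38, k, q), (t, q, 38, k, t), (t, q, 38, k, w), (t, w, 12, k, a), (t, w, 12, k, q), (t, w, 12, k, t), (t, w, 12, k, w), (v, a, 21, q, p), (v, c, 31, q, p), (v, d, 34, q, p), (v, n, 22, q, p)}
Apply σ_{E ≠ k}; surviving tuples: {(v, a, 21, q, p), (v, c, 31, q, p), (v, d, 34, q, p), (v, n, 22, q, p)}
π[D, C, B]: project onto (D, C, B) → {(v, a, p), (v, c, p), (v, d, p), (v, n, p)}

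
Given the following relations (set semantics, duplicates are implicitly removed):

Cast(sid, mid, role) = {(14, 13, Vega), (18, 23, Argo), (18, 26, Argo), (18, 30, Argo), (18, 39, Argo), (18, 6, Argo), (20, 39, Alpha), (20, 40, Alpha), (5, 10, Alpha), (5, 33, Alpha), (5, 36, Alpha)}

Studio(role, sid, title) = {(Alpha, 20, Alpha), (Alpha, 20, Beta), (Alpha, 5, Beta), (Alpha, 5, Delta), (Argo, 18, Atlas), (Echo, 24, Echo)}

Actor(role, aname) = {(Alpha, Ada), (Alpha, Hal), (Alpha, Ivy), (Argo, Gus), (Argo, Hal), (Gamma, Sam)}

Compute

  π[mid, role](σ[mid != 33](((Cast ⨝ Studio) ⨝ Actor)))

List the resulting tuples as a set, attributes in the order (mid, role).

Natural join on sid, role: {(18, 23, Argo, Atlas), (18, 26, Argo, Atlas), (18, 30, Argo, Atlas), (18, 39, Argo, Atlas), (18, 6, Argo, Atlas), (20, 39, Alpha, Alpha), (20, 39, Alpha, Beta), (20, 40, Alpha, Alpha), (20, 40, Alpha, Beta), (5, 10, Alpha, Beta), (5, 10, Alpha, Delta), (5, 33, Alpha, Beta), (5, 33, Alpha, Delta), (5, 36, Alpha, Beta), (5, 36, Alpha, Delta)}
Natural join on role: {(18, 23, Argo, Atlas, Gus), (18, 23, Argo, Atlas, Hal), (18, 26, Argo, Atlas, Gus), (18, 26, Argo, Atlas, Hal), (18, 30, Argo, Atlas, Gus), (18, 30, Argo, Atlas, Hal), (18, 39, Argo, Atlas, Gus), (18, 39, Argo, Atlas, Hal), (18, 6, Argo, Atlas, Gus), (18, 6, Argo, Atlas, Hal), (20, 39, Alpha, Alpha, Ada), (20, 39, Alpha, Alpha, Hal), (20, 39, Alpha, Alpha, Ivy), (20, 39, Alpha, Beta, Ada), (20, 39, Alpha, Beta, Hal), (20, 39, Alpha, Beta, Ivy), (20, 40, Alpha, Alpha, Ada), (20, 40, Alpha, Alpha, Hal), (20, 40, Alpha, Alpha, Ivy), (20, 40, Alpha, Beta, Ada), (20, 40, Alpha, Beta, Hal), (20, 40, Alpha, Beta, Ivy), (5, 10, Alpha, Beta, Ada), (5, 10, Alpha, Beta, Hal), (5, 10, Alpha, Beta, Ivy), (5, 10, Alpha, Delta, Ada), (5, 10, Alpha, Delta, Hal), (5, 10, Alpha, Delta, Ivy), (5, 33, Alpha, Beta, Ada), (5, 33, Alpha, Beta, Hal), (5, 33, Alpha, Beta, Ivy), (5, 33, Alpha, Delta, Ada), (5, 33, Alpha, Delta, Hal), (5, 33, Alpha, Delta, Ivy), (5, 36, Alpha, Beta, Ada), (5, 36, Alpha, Beta, Hal), (5, 36, Alpha, Beta, Ivy), (5, 36, Alpha, Delta, Ada), (5, 36, Alpha, Delta, Hal), (5, 36, Alpha, Delta, Ivy)}
Filtering on mid != 33 leaves {(18, 23, Argo, Atlas, Gus), (18, 23, Argo, Atlas, Hal), (18, 26, Argo, Atlas, Gus), (18, 26, Argo, Atlas, Hal), (18, 30, Argo, Atlas, Gus), (18, 30, Argo, Atlas, Hal), (18, 39, Argo, Atlas, Gus), (18, 39, Argo, Atlas, Hal), (18, 6, Argo, Atlas, Gus), (18, 6, Argo, Atlas, Hal), (20, 39, Alpha, Alpha, Ada), (20, 39, Alpha, Alpha, Hal), (20, 39, Alpha, Alpha, Ivy), (20, 39, Alpha, Beta, Ada), (20, 39, Alpha, Beta, Hal), (20, 39, Alpha, Beta, Ivy), (20, 40, Alpha, Alpha, Ada), (20, 40, Alpha, Alpha, Hal), (20, 40, Alpha, Alpha, Ivy), (20, 40, Alpha, Beta, Ada), (20, 40, Alpha, Beta, Hal), (20, 40, Alpha, Beta, Ivy), (5, 10, Alpha, Beta, Ada), (5, 10, Alpha, Beta, Hal), (5, 10, Alpha, Beta, Ivy), (5, 10, Alpha, Delta, Ada), (5, 10, Alpha, Delta, Hal), (5, 10, Alpha, Delta, Ivy), (5, 36, Alpha, Beta, Ada), (5, 36, Alpha, Beta, Hal), (5, 36, Alpha, Beta, Ivy), (5, 36, Alpha, Delta, Ada), (5, 36, Alpha, Delta, Hal), (5, 36, Alpha, Delta, Ivy)}.
Keep only column(s) mid, role (25 duplicate(s) eliminated): {(10, Alpha), (23, Argo), (26, Argo), (30, Argo), (36, Alpha), (39, Alpha), (39, Argo), (40, Alpha), (6, Argo)}

{(10, Alpha), (23, Argo), (26, Argo), (30, Argo), (36, Alpha), (39, Alpha), (39, Argo), (40, Alpha), (6, Argo)}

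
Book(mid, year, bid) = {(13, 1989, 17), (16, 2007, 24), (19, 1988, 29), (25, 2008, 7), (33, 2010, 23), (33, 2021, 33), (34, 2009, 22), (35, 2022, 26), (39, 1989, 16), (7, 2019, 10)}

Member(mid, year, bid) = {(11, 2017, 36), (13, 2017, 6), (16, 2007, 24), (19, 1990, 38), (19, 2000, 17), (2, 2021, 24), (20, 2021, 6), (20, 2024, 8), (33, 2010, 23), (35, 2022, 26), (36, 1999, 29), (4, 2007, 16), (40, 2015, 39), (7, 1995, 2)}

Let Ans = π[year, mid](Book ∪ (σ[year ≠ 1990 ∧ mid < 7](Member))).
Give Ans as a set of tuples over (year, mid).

{(1988, 19), (1989, 13), (1989, 39), (2007, 16), (2007, 4), (2008, 25), (2009, 34), (2010, 33), (2019, 7), (2021, 2), (2021, 33), (2022, 35)}

Filtering on year ≠ 1990 ∧ mid < 7 leaves {(2, 2021, 24), (4, 2007, 16)}.
Taking the union: {(13, 1989, 17), (16, 2007, 24), (19, 1988, 29), (2, 2021, 24), (25, 2008, 7), (33, 2010, 23), (33, 2021, 33), (34, 2009, 22), (35, 2022, 26), (39, 1989, 16), (4, 2007, 16), (7, 2019, 10)}
π_{year, mid} gives {(1988, 19), (1989, 13), (1989, 39), (2007, 16), (2007, 4), (2008, 25), (2009, 34), (2010, 33), (2019, 7), (2021, 2), (2021, 33), (2022, 35)}.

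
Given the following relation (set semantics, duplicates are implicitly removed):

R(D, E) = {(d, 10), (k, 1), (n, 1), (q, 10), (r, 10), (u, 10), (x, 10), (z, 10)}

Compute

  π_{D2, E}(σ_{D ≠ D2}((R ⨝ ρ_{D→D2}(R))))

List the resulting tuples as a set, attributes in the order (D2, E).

{(d, 10), (k, 1), (n, 1), (q, 10), (r, 10), (u, 10), (x, 10), (z, 10)}

ρ[D→D2]: schema becomes (D2, E); tuples unchanged.
Natural join on E: {(d, 10, d), (d, 10, q), (d, 10, r), (d, 10, u), (d, 10, x), (d, 10, z), (k, 1, k), (k, 1, n), (n, 1, k), (n, 1, n), (q, 10, d), (q, 10, q), (q, 10, r), (q, 10, u), (q, 10, x), (q, 10, z), (r, 10, d), (r, 10, q), (r, 10, r), (r, 10, u), (r, 10, x), (r, 10, z), (u, 10, d), (u, 10, q), (u, 10, r), (u, 10, u), (u, 10, x), (u, 10, z), (x, 10, d), (x, 10, q), (x, 10, r), (x, 10, u), (x, 10, x), (x, 10, z), (z, 10, d), (z, 10, q), (z, 10, r), (z, 10, u), (z, 10, x), (z, 10, z)}
Apply σ_{D ≠ D2}; surviving tuples: {(d, 10, q), (d, 10, r), (d, 10, u), (d, 10, x), (d, 10, z), (k, 1, n), (n, 1, k), (q, 10, d), (q, 10, r), (q, 10, u), (q, 10, x), (q, 10, z), (r, 10, d), (r, 10, q), (r, 10, u), (r, 10, x), (r, 10, z), (u, 10, d), (u, 10, q), (u, 10, r), (u, 10, x), (u, 10, z), (x, 10, d), (x, 10, q), (x, 10, r), (x, 10, u), (x, 10, z), (z, 10, d), (z, 10, q), (z, 10, r), (z, 10, u), (z, 10, x)}
Keep only column(s) D2, E (24 duplicate(s) eliminated): {(d, 10), (k, 1), (n, 1), (q, 10), (r, 10), (u, 10), (x, 10), (z, 10)}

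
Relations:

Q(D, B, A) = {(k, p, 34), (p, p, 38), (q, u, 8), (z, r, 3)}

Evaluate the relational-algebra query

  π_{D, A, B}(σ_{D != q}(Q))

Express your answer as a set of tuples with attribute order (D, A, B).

σ[D != q]: keep tuples satisfying D != q → {(k, p, 34), (p, p, 38), (z, r, 3)}
π[D, A, B]: project onto (D, A, B) → {(k, 34, p), (p, 38, p), (z, 3, r)}

{(k, 34, p), (p, 38, p), (z, 3, r)}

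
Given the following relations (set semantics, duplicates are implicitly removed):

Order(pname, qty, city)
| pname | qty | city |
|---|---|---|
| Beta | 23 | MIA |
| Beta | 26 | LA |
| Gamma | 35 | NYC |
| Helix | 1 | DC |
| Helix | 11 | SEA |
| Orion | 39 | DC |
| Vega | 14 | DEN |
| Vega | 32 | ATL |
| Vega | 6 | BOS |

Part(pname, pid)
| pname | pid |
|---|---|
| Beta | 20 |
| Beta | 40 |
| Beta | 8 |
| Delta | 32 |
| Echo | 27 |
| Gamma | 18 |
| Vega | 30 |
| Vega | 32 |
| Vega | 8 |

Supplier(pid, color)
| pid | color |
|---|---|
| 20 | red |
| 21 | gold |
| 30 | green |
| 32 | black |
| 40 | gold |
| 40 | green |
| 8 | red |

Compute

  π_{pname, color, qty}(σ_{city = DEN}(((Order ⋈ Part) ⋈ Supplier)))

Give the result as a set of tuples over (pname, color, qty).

Joining Order and Part on pname yields {(Beta, 23, MIA, 20), (Beta, 23, MIA, 40), (Beta, 23, MIA, 8), (Beta, 26, LA, 20), (Beta, 26, LA, 40), (Beta, 26, LA, 8), (Gamma, 35, NYC, 18), (Vega, 14, DEN, 30), (Vega, 14, DEN, 32), (Vega, 14, DEN, 8), (Vega, 32, ATL, 30), (Vega, 32, ATL, 32), (Vega, 32, ATL, 8), (Vega, 6, BOS, 30), (Vega, 6, BOS, 32), (Vega, 6, BOS, 8)}.
Joining (Order ⋈ Part) and Supplier on pid yields {(Beta, 23, MIA, 20, red), (Beta, 23, MIA, 40, gold), (Beta, 23, MIA, 40, green), (Beta, 23, MIA, 8, red), (Beta, 26, LA, 20, red), (Beta, 26, LA, 40, gold), (Beta, 26, LA, 40, green), (Beta, 26, LA, 8, red), (Vega, 14, DEN, 30, green), (Vega, 14, DEN, 32, black), (Vega, 14, DEN, 8, red), (Vega, 32, ATL, 30, green), (Vega, 32, ATL, 32, black), (Vega, 32, ATL, 8, red), (Vega, 6, BOS, 30, green), (Vega, 6, BOS, 32, black), (Vega, 6, BOS, 8, red)}.
Filtering on city = DEN leaves {(Vega, 14, DEN, 30, green), (Vega, 14, DEN, 32, black), (Vega, 14, DEN, 8, red)}.
Projecting to pname, color, qty: {(Vega, black, 14), (Vega, green, 14), (Vega, red, 14)}

{(Vega, black, 14), (Vega, green, 14), (Vega, red, 14)}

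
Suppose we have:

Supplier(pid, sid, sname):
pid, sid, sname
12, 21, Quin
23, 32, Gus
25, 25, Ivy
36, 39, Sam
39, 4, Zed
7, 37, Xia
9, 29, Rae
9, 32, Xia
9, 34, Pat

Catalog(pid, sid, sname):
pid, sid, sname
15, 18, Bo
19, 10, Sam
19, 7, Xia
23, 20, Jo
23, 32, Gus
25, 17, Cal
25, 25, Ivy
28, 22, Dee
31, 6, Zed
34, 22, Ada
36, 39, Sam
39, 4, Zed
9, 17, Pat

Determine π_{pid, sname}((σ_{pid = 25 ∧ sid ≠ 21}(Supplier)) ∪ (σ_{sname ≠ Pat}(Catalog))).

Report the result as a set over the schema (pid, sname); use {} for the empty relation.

{(15, Bo), (19, Sam), (19, Xia), (23, Gus), (23, Jo), (25, Cal), (25, Ivy), (28, Dee), (31, Zed), (34, Ada), (36, Sam), (39, Zed)}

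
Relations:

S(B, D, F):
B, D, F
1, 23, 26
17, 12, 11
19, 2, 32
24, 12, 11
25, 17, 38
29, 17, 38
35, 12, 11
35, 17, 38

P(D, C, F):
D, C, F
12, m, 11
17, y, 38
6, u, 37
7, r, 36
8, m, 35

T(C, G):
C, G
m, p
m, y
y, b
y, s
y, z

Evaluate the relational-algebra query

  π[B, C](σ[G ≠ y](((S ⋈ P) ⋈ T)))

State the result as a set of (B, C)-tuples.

Natural join on D, F: {(17, 12, 11, m), (24, 12, 11, m), (25, 17, 38, y), (29, 17, 38, y), (35, 12, 11, m), (35, 17, 38, y)}
Natural join on C: {(17, 12, 11, m, p), (17, 12, 11, m, y), (24, 12, 11, m, p), (24, 12, 11, m, y), (25, 17, 38, y, b), (25, 17, 38, y, s), (25, 17, 38, y, z), (29, 17, 38, y, b), (29, 17, 38, y, s), (29, 17, 38, y, z), (35, 12, 11, m, p), (35, 12, 11, m, y), (35, 17, 38, y, b), (35, 17, 38, y, s), (35, 17, 38, y, z)}
Selection G ≠ y: {(17, 12, 11, m, p), (24, 12, 11, m, p), (25, 17, 38, y, b), (25, 17, 38, y, s), (25, 17, 38, y, z), (29, 17, 38, y, b), (29, 17, 38, y, s), (29, 17, 38, y, z), (35, 12, 11, m, p), (35, 17, 38, y, b), (35, 17, 38, y, s), (35, 17, 38, y, z)}
π[B, C]: project onto (B, C) (6 duplicate(s) eliminated) → {(17, m), (24, m), (25, y), (29, y), (35, m), (35, y)}

{(17, m), (24, m), (25, y), (29, y), (35, m), (35, y)}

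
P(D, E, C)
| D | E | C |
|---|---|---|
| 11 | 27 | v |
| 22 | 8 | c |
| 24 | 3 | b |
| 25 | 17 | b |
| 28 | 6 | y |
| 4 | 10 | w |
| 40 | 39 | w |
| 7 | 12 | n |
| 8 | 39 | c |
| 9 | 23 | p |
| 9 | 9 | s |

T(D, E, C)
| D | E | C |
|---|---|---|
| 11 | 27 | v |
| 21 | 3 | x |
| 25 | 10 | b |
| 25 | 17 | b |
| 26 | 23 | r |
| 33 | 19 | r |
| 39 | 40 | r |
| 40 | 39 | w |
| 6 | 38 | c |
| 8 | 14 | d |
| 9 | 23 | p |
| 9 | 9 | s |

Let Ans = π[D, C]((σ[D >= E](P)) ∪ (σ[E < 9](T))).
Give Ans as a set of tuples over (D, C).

Selection D >= E: {(22, 8, c), (24, 3, b), (25, 17, b), (28, 6, y), (40, 39, w), (9, 9, s)}
Selection E < 9: {(21, 3, x)}
Set union of the two operands is {(21, 3, x), (22, 8, c), (24, 3, b), (25, 17, b), (28, 6, y), (40, 39, w), (9, 9, s)}.
π[D, C]: project onto (D, C) → {(21, x), (22, c), (24, b), (25, b), (28, y), (40, w), (9, s)}

{(21, x), (22, c), (24, b), (25, b), (28, y), (40, w), (9, s)}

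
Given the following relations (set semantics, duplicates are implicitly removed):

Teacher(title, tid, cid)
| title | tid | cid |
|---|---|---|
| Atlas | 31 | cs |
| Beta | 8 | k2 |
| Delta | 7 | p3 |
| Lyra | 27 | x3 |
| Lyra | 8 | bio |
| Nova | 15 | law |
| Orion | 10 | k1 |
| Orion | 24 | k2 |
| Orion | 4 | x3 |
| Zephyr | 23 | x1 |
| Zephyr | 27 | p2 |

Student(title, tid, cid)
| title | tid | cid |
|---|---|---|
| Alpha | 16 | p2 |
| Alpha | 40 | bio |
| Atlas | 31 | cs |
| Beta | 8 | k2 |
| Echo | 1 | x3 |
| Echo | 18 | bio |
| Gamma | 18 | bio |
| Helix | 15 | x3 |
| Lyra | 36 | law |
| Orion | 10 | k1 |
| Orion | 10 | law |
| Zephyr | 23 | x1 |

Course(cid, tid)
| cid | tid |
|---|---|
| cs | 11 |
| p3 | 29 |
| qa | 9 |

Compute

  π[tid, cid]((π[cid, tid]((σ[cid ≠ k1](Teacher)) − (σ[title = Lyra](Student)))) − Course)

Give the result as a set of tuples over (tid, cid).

Filtering on cid ≠ k1 leaves {(Atlas, 31, cs), (Beta, 8, k2), (Delta, 7, p3), (Lyra, 27, x3), (Lyra, 8, bio), (Nova, 15, law), (Orion, 24, k2), (Orion, 4, x3), (Zephyr, 23, x1), (Zephyr, 27, p2)}.
Filtering on title = Lyra leaves {(Lyra, 36, law)}.
Set difference of the two operands is {(Atlas, 31, cs), (Beta, 8, k2), (Delta, 7, p3), (Lyra, 27, x3), (Lyra, 8, bio), (Nova, 15, law), (Orion, 24, k2), (Orion, 4, x3), (Zephyr, 23, x1), (Zephyr, 27, p2)}.
Keep only column(s) cid, tid: {(bio, 8), (cs, 31), (k2, 24), (k2, 8), (law, 15), (p2, 27), (p3, 7), (x1, 23), (x3, 27), (x3, 4)}
Set difference of the two operands is {(bio, 8), (cs, 31), (k2, 24), (k2, 8), (law, 15), (p2, 27), (p3, 7), (x1, 23), (x3, 27), (x3, 4)}.
Keep only column(s) tid, cid: {(15, law), (23, x1), (24, k2), (27, p2), (27, x3), (31, cs), (4, x3), (7, p3), (8, bio), (8, k2)}

{(15, law), (23, x1), (24, k2), (27, p2), (27, x3), (31, cs), (4, x3), (7, p3), (8, bio), (8, k2)}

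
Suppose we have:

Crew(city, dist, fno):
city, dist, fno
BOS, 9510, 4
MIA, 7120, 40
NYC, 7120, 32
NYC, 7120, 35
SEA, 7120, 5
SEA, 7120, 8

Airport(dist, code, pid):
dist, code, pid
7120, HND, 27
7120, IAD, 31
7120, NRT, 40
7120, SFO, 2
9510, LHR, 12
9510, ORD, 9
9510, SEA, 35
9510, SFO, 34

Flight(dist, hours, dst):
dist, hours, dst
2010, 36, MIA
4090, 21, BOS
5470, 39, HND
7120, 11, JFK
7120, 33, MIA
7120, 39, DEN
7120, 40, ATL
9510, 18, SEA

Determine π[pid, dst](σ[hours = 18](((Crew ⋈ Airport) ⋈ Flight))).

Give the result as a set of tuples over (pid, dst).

Natural join on dist: {(BOS, 9510, 4, LHR, 12), (BOS, 9510, 4, ORD, 9), (BOS, 9510, 4, SEA, 35), (BOS, 9510, 4, SFO, 34), (MIA, 7120, 40, HND, 27), (MIA, 7120, 40, IAD, 31), (MIA, 7120, 40, NRT, 40), (MIA, 7120, 40, SFO, 2), (NYC, 7120, 32, HND, 27), (NYC, 7120, 32, IAD, 31), (NYC, 7120, 32, NRT, 40), (NYC, 7120, 32, SFO, 2), (NYC, 7120, 35, HND, 27), (NYC, 7120, 35, IAD, 31), (NYC, 7120, 35, NRT, 40), (NYC, 7120, 35, SFO, 2), (SEA, 7120, 5, HND, 27), (SEA, 7120, 5, IAD, 31), (SEA, 7120, 5, NRT, 40), (SEA, 7120, 5, SFO, 2), (SEA, 7120, 8, HND, 27), (SEA, 7120, 8, IAD, 31), (SEA, 7120, 8, NRT, 40), (SEA, 7120, 8, SFO, 2)}
Natural join on dist: {(BOS, 9510, 4, LHR, 12, 18, SEA), (BOS, 9510, 4, ORD, 9, 18, SEA), (BOS, 9510, 4, SEA, 35, 18, SEA), (BOS, 9510, 4, SFO, 34, 18, SEA), (MIA, 7120, 40, HND, 27, 11, JFK), (MIA, 7120, 40, HND, 27, 33, MIA), (MIA, 7120, 40, HND, 27, 39, DEN), (MIA, 7120, 40, HND, 27, 40, ATL), (MIA, 7120, 40, IAD, 31, 11, JFK), (MIA, 7120, 40, IAD, 31, 33, MIA), (MIA, 7120, 40, IAD, 31, 39, DEN), (MIA, 7120, 40, IAD, 31, 40, ATL), (MIA, 7120, 40, NRT, 40, 11, JFK), (MIA, 7120, 40, NRT, 40, 33, MIA), (MIA, 7120, 40, NRT, 40, 39, DEN), (MIA, 7120, 40, NRT, 40, 40, ATL), (MIA, 7120, 40, SFO, 2, 11, JFK), (MIA, 7120, 40, SFO, 2, 33, MIA), (MIA, 7120, 40, SFO, 2, 39, DEN), (MIA, 7120, 40, SFO, 2, 40, ATL), (NYC, 7120, 32, HND, 27, 11, JFK), (NYC, 7120, 32, HND, 27, 33, MIA), (NYC, 7120, 32, HND, 27, 39, DEN), (NYC, 7120, 32, HND, 27, 40, ATL), (NYC, 7120, 32, IAD, 31, 11, JFK), (NYC, 7120, 32, IAD, 31, 33, MIA), (NYC, 7120, 32, IAD, 31, 39, DEN), (NYC, 7120, 32, IAD, 31, 40, ATL), (NYC, 7120, 32, NRT, 40, 11, JFK), (NYC, 7120, 32, NRT, 40, 33, MIA), (NYC, 7120, 32, NRT, 40, 39, DEN), (NYC, 7120, 32, NRT, 40, 40, ATL), (NYC, 7120, 32, SFO, 2, 11, JFK), (NYC, 7120, 32, SFO, 2, 33, MIA), (NYC, 7120, 32, SFO, 2, 39, DEN), (NYC, 7120, 32, SFO, 2, 40, ATL), (NYC, 7120, 35, HND, 27, 11, JFK), (NYC, 7120, 35, HND, 27, 33, MIA), (NYC, 7120, 35, HND, 27, 39, DEN), (NYC, 7120, 35, HND, 27, 40, ATL), (NYC, 7120, 35, IAD, 31, 11, JFK), (NYC, 7120, 35, IAD, 31, 33, MIA), (NYC, 7120, 35, IAD, 31, 39, DEN), (NYC, 7120, 35, IAD, 31, 40, ATL), (NYC, 7120, 35, NRT, 40, 11, JFK), (NYC, 7120, 35, NRT, 40, 33, MIA), (NYC, 7120, 35, NRT, 40, 39, DEN), (NYC, 7120, 35, NRT, 40, 40, ATL), (NYC, 7120, 35, SFO, 2, 11, JFK), (NYC, 7120, 35, SFO, 2, 33, MIA), (NYC, 7120, 35, SFO, 2, 39, DEN), (NYC, 7120, 35, SFO, 2, 40, ATL), (SEA, 7120, 5, HND, 27, 11, JFK), (SEA, 7120, 5, HND, 27, 33, MIA), (SEA, 7120, 5, HND, 27, 39, DEN), (SEA, 7120, 5, HND, 27, 40, ATL), (SEA, 7120, 5, IAD, 31, 11, JFK), (SEA, 7120, 5, IAD, 31, 33, MIA), (SEA, 7120, 5, IAD, 31, 39, DEN), (SEA, 7120, 5, IAD, 31, 40, ATL), (SEA, 7120, 5, NRT, 40, 11, JFK), (SEA, 7120, 5, NRT, 40, 33, MIA), (SEA, 7120, 5, NRT, 40, 39, DEN), (SEA, 7120, 5, NRT, 40, 40, ATL), (SEA, 7120, 5, SFO, 2, 11, JFK), (SEA, 7120, 5, SFO, 2, 33, MIA), (SEA, 7120, 5, SFO, 2, 39, DEN), (SEA, 7120, 5, SFO, 2, 40, ATL), (SEA, 7120, 8, HND, 27, 11, JFK), (SEA, 7120, 8, HND, 27, 33, MIA), (SEA, 7120, 8, HND, 27, 39, DEN), (SEA, 7120, 8, HND, 27, 40, ATL), (SEA, 7120, 8, IAD, 31, 11, JFK), (SEA, 7120, 8, IAD, 31, 33, MIA), (SEA, 7120, 8, IAD, 31, 39, DEN), (SEA, 7120, 8, IAD, 31, 40, ATL), (SEA, 7120, 8, NRT, 40, 11, JFK), (SEA, 7120, 8, NRT, 40, 33, MIA), (SEA, 7120, 8, NRT, 40, 39, DEN), (SEA, 7120, 8, NRT, 40, 40, ATL), (SEA, 7120, 8, SFO, 2, 11, JFK), (SEA, 7120, 8, SFO, 2, 33, MIA), (SEA, 7120, 8, SFO, 2, 39, DEN), (SEA, 7120, 8, SFO, 2, 40, ATL)}
σ[hours = 18]: keep tuples satisfying hours = 18 → {(BOS, 9510, 4, LHR, 12, 18, SEA), (BOS, 9510, 4, ORD, 9, 18, SEA), (BOS, 9510, 4, SEA, 35, 18, SEA), (BOS, 9510, 4, SFO, 34, 18, SEA)}
Projecting to pid, dst: {(12, SEA), (34, SEA), (35, SEA), (9, SEA)}

{(12, SEA), (34, SEA), (35, SEA), (9, SEA)}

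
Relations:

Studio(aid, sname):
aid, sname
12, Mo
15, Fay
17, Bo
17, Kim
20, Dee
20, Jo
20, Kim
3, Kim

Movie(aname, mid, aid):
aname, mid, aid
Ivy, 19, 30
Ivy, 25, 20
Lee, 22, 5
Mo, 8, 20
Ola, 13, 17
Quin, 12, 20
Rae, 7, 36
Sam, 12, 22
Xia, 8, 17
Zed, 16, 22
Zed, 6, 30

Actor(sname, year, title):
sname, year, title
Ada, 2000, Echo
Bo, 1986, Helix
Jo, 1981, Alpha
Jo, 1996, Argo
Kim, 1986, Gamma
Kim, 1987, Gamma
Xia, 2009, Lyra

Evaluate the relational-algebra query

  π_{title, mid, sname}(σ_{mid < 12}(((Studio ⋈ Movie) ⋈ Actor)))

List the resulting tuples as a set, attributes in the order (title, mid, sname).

Joining Studio and Movie on aid yields {(17, Bo, Ola, 13), (17, Bo, Xia, 8), (17, Kim, Ola, 13), (17, Kim, Xia, 8), (20, Dee, Ivy, 25), (20, Dee, Mo, 8), (20, Dee, Quin, 12), (20, Jo, Ivy, 25), (20, Jo, Mo, 8), (20, Jo, Quin, 12), (20, Kim, Ivy, 25), (20, Kim, Mo, 8), (20, Kim, Quin, 12)}.
Joining (Studio ⋈ Movie) and Actor on sname yields {(17, Bo, Ola, 13, 1986, Helix), (17, Bo, Xia, 8, 1986, Helix), (17, Kim, Ola, 13, 1986, Gamma), (17, Kim, Ola, 13, 1987, Gamma), (17, Kim, Xia, 8, 1986, Gamma), (17, Kim, Xia, 8, 1987, Gamma), (20, Jo, Ivy, 25, 1981, Alpha), (20, Jo, Ivy, 25, 1996, Argo), (20, Jo, Mo, 8, 1981, Alpha), (20, Jo, Mo, 8, 1996, Argo), (20, Jo, Quin, 12, 1981, Alpha), (20, Jo, Quin, 12, 1996, Argo), (20, Kim, Ivy, 25, 1986, Gamma), (20, Kim, Ivy, 25, 1987, Gamma), (20, Kim, Mo, 8, 1986, Gamma), (20, Kim, Mo, 8, 1987, Gamma), (20, Kim, Quin, 12, 1986, Gamma), (20, Kim, Quin, 12, 1987, Gamma)}.
Filtering on mid < 12 leaves {(17, Bo, Xia, 8, 1986, Helix), (17, Kim, Xia, 8, 1986, Gamma), (17, Kim, Xia, 8, 1987, Gamma), (20, Jo, Mo, 8, 1981, Alpha), (20, Jo, Mo, 8, 1996, Argo), (20, Kim, Mo, 8, 1986, Gamma), (20, Kim, Mo, 8, 1987, Gamma)}.
π_{title, mid, sname} gives {(Alpha, 8, Jo), (Argo, 8, Jo), (Gamma, 8, Kim), (Helix, 8, Bo)} (3 duplicate(s) eliminated).

{(Alpha, 8, Jo), (Argo, 8, Jo), (Gamma, 8, Kim), (Helix, 8, Bo)}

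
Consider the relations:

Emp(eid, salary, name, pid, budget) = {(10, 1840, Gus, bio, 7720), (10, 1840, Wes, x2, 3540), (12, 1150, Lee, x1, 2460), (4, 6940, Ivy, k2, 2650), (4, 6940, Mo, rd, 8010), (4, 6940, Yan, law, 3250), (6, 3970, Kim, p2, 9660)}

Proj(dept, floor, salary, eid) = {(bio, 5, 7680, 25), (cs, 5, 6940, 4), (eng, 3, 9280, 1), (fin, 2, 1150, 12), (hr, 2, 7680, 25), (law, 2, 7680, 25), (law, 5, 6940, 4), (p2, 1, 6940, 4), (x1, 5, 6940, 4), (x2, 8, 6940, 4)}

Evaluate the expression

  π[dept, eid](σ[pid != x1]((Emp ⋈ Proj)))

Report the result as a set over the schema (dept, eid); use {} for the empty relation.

Joining Emp and Proj on eid, salary yields {(12, 1150, Lee, x1, 2460, fin, 2), (4, 6940, Ivy, k2, 2650, cs, 5), (4, 6940, Ivy, k2, 2650, law, 5), (4, 6940, Ivy, k2, 2650, p2, 1), (4, 6940, Ivy, k2, 2650, x1, 5), (4, 6940, Ivy, k2, 2650, x2, 8), (4, 6940, Mo, rd, 8010, cs, 5), (4, 6940, Mo, rd, 8010, law, 5), (4, 6940, Mo, rd, 8010, p2, 1), (4, 6940, Mo, rd, 8010, x1, 5), (4, 6940, Mo, rd, 8010, x2, 8), (4, 6940, Yan, law, 3250, cs, 5), (4, 6940, Yan, law, 3250, law, 5), (4, 6940, Yan, law, 3250, p2, 1), (4, 6940, Yan, law, 3250, x1, 5), (4, 6940, Yan, law, 3250, x2, 8)}.
Apply σ_{pid != x1}; surviving tuples: {(4, 6940, Ivy, k2, 2650, cs, 5), (4, 6940, Ivy, k2, 2650, law, 5), (4, 6940, Ivy, k2, 2650, p2, 1), (4, 6940, Ivy, k2, 2650, x1, 5), (4, 6940, Ivy, k2, 2650, x2, 8), (4, 6940, Mo, rd, 8010, cs, 5), (4, 6940, Mo, rd, 8010, law, 5), (4, 6940, Mo, rd, 8010, p2, 1), (4, 6940, Mo, rd, 8010, x1, 5), (4, 6940, Mo, rd, 8010, x2, 8), (4, 6940, Yan, law, 3250, cs, 5), (4, 6940, Yan, law, 3250, law, 5), (4, 6940, Yan, law, 3250, p2, 1), (4, 6940, Yan, law, 3250, x1, 5), (4, 6940, Yan, law, 3250, x2, 8)}
π[dept, eid]: project onto (dept, eid) (10 duplicate(s) eliminated) → {(cs, 4), (law, 4), (p2, 4), (x1, 4), (x2, 4)}

{(cs, 4), (law, 4), (p2, 4), (x1, 4), (x2, 4)}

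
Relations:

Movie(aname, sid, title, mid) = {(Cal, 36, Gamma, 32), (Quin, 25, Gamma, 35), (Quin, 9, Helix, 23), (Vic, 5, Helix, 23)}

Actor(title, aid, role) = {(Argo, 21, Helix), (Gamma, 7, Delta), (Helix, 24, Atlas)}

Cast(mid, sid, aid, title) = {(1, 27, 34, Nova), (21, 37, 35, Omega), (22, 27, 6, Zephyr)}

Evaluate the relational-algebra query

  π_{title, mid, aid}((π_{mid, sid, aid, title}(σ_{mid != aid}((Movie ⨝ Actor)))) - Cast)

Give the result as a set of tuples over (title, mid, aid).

Natural join on title: {(Cal, 36, Gamma, 32, 7, Delta), (Quin, 25, Gamma, 35, 7, Delta), (Quin, 9, Helix, 23, 24, Atlas), (Vic, 5, Helix, 23, 24, Atlas)}
Selection mid != aid: {(Cal, 36, Gamma, 32, 7, Delta), (Quin, 25, Gamma, 35, 7, Delta), (Quin, 9, Helix, 23, 24, Atlas), (Vic, 5, Helix, 23, 24, Atlas)}
π[mid, sid, aid, title]: project onto (mid, sid, aid, title) → {(23, 5, 24, Helix), (23, 9, 24, Helix), (32, 36, 7, Gamma), (35, 25, 7, Gamma)}
Taking the difference: {(23, 5, 24, Helix), (23, 9, 24, Helix), (32, 36, 7, Gamma), (35, 25, 7, Gamma)}
π[title, mid, aid]: project onto (title, mid, aid) (1 duplicate(s) eliminated) → {(Gamma, 32, 7), (Gamma, 35, 7), (Helix, 23, 24)}

{(Gamma, 32, 7), (Gamma, 35, 7), (Helix, 23, 24)}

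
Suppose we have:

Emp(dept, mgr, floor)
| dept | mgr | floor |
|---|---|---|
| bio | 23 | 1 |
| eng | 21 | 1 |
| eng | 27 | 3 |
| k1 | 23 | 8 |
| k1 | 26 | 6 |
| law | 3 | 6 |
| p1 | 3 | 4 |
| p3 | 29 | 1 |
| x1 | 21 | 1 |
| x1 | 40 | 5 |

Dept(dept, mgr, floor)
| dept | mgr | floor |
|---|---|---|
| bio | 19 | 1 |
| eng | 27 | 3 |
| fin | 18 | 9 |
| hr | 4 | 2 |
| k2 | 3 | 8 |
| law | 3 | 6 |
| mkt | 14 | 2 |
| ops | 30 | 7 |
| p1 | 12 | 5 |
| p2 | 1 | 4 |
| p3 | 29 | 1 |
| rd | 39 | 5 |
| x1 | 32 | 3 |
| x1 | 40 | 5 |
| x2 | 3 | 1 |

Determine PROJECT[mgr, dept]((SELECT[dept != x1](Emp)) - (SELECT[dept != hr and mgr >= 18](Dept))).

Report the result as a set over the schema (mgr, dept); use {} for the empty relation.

{(21, eng), (23, bio), (23, k1), (26, k1), (3, law), (3, p1)}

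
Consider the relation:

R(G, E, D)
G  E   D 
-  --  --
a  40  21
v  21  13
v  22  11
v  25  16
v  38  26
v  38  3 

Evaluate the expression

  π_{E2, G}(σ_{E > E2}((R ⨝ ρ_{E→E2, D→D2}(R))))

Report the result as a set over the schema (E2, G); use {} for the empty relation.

{(21, v), (22, v), (25, v)}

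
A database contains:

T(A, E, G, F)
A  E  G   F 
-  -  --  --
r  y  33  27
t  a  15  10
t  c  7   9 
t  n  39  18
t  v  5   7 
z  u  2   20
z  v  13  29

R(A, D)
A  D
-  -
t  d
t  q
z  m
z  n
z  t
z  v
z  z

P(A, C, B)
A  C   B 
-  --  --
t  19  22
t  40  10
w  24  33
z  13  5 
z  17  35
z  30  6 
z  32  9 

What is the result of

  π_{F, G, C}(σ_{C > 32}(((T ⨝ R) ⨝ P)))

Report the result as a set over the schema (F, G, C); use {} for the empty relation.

{(10, 15, 40), (18, 39, 40), (7, 5, 40), (9, 7, 40)}

Joining T and R on A yields {(t, a, 15, 10, d), (t, a, 15, 10, q), (t, c, 7, 9, d), (t, c, 7, 9, q), (t, n, 39, 18, d), (t, n, 39, 18, q), (t, v, 5, 7, d), (t, v, 5, 7, q), (z, u, 2, 20, m), (z, u, 2, 20, n), (z, u, 2, 20, t), (z, u, 2, 20, v), (z, u, 2, 20, z), (z, v, 13, 29, m), (z, v, 13, 29, n), (z, v, 13, 29, t), (z, v, 13, 29, v), (z, v, 13, 29, z)}.
Joining (T ⨝ R) and P on A yields {(t, a, 15, 10, d, 19, 22), (t, a, 15, 10, d, 40, 10), (t, a, 15, 10, q, 19, 22), (t, a, 15, 10, q, 40, 10), (t, c, 7, 9, d, 19, 22), (t, c, 7, 9, d, 40, 10), (t, c, 7, 9, q, 19, 22), (t, c, 7, 9, q, 40, 10), (t, n, 39, 18, d, 19, 22), (t, n, 39, 18, d, 40, 10), (t, n, 39, 18, q, 19, 22), (t, n, 39, 18, q, 40, 10), (t, v, 5, 7, d, 19, 22), (t, v, 5, 7, d, 40, 10), (t, v, 5, 7, q, 19, 22), (t, v, 5, 7, q, 40, 10), (z, u, 2, 20, m, 13, 5), (z, u, 2, 20, m, 17, 35), (z, u, 2, 20, m, 30, 6), (z, u, 2, 20, m, 32, 9), (z, u, 2, 20, n, 13, 5), (z, u, 2, 20, n, 17, 35), (z, u, 2, 20, n, 30, 6), (z, u, 2, 20, n, 32, 9), (z, u, 2, 20, t, 13, 5), (z, u, 2, 20, t, 17, 35), (z, u, 2, 20, t, 30, 6), (z, u, 2, 20, t, 32, 9), (z, u, 2, 20, v, 13, 5), (z, u, 2, 20, v, 17, 35), (z, u, 2, 20, v, 30, 6), (z, u, 2, 20, v, 32, 9), (z, u, 2, 20, z, 13, 5), (z, u, 2, 20, z, 17, 35), (z, u, 2, 20, z, 30, 6), (z, u, 2, 20, z, 32, 9), (z, v, 13, 29, m, 13, 5), (z, v, 13, 29, m, 17, 35), (z, v, 13, 29, m, 30, 6), (z, v, 13, 29, m, 32, 9), (z, v, 13, 29, n, 13, 5), (z, v, 13, 29, n, 17, 35), (z, v, 13, 29, n, 30, 6), (z, v, 13, 29, n, 32, 9), (z, v, 13, 29, t, 13, 5), (z, v, 13, 29, t, 17, 35), (z, v, 13, 29, t, 30, 6), (z, v, 13, 29, t, 32, 9), (z, v, 13, 29, v, 13, 5), (z, v, 13, 29, v, 17, 35), (z, v, 13, 29, v, 30, 6), (z, v, 13, 29, v, 32, 9), (z, v, 13, 29, z, 13, 5), (z, v, 13, 29, z, 17, 35), (z, v, 13, 29, z, 30, 6), (z, v, 13, 29, z, 32, 9)}.
σ[C > 32]: keep tuples satisfying C > 32 → {(t, a, 15, 10, d, 40, 10), (t, a, 15, 10, q, 40, 10), (t, c, 7, 9, d, 40, 10), (t, c, 7, 9, q, 40, 10), (t, n, 39, 18, d, 40, 10), (t, n, 39, 18, q, 40, 10), (t, v, 5, 7, d, 40, 10), (t, v, 5, 7, q, 40, 10)}
π_{F, G, C} gives {(10, 15, 40), (18, 39, 40), (7, 5, 40), (9, 7, 40)} (4 duplicate(s) eliminated).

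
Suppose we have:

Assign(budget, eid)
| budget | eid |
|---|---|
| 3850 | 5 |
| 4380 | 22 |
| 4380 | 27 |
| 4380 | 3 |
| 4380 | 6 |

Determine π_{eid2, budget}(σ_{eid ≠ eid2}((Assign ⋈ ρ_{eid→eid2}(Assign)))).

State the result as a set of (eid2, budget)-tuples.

ρ[eid→eid2]: schema becomes (budget, eid2); tuples unchanged.
Joining Assign and ρ_{eid→eid2}(Assign) on budget yields {(3850, 5, 5), (4380, 22, 22), (4380, 22, 27), (4380, 22, 3), (4380, 22, 6), (4380, 27, 22), (4380, 27, 27), (4380, 27, 3), (4380, 27, 6), (4380, 3, 22), (4380, 3, 27), (4380, 3, 3), (4380, 3, 6), (4380, 6, 22), (4380, 6, 27), (4380, 6, 3), (4380, 6, 6)}.
Filtering on eid ≠ eid2 leaves {(4380, 22, 27), (4380, 22, 3), (4380, 22, 6), (4380, 27, 22), (4380, 27, 3), (4380, 27, 6), (4380, 3, 22), (4380, 3, 27), (4380, 3, 6), (4380, 6, 22), (4380, 6, 27), (4380, 6, 3)}.
π[eid2, budget]: project onto (eid2, budget) (8 duplicate(s) eliminated) → {(22, 4380), (27, 4380), (3, 4380), (6, 4380)}

{(22, 4380), (27, 4380), (3, 4380), (6, 4380)}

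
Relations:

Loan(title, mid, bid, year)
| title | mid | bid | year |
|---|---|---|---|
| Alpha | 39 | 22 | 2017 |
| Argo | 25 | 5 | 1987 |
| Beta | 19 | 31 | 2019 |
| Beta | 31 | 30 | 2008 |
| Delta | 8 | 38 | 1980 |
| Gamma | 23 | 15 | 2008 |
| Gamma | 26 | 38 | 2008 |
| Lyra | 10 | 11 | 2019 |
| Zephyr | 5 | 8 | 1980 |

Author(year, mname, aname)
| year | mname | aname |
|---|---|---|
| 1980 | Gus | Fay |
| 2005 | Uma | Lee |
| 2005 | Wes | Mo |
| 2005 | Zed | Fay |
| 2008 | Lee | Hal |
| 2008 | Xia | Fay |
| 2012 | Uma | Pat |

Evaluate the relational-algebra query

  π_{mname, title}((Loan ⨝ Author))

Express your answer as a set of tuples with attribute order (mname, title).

{(Gus, Delta), (Gus, Zephyr), (Lee, Beta), (Lee, Gamma), (Xia, Beta), (Xia, Gamma)}

Joining Loan and Author on year yields {(Beta, 31, 30, 2008, Lee, Hal), (Beta, 31, 30, 2008, Xia, Fay), (Delta, 8, 38, 1980, Gus, Fay), (Gamma, 23, 15, 2008, Lee, Hal), (Gamma, 23, 15, 2008, Xia, Fay), (Gamma, 26, 38, 2008, Lee, Hal), (Gamma, 26, 38, 2008, Xia, Fay), (Zephyr, 5, 8, 1980, Gus, Fay)}.
Keep only column(s) mname, title (2 duplicate(s) eliminated): {(Gus, Delta), (Gus, Zephyr), (Lee, Beta), (Lee, Gamma), (Xia, Beta), (Xia, Gamma)}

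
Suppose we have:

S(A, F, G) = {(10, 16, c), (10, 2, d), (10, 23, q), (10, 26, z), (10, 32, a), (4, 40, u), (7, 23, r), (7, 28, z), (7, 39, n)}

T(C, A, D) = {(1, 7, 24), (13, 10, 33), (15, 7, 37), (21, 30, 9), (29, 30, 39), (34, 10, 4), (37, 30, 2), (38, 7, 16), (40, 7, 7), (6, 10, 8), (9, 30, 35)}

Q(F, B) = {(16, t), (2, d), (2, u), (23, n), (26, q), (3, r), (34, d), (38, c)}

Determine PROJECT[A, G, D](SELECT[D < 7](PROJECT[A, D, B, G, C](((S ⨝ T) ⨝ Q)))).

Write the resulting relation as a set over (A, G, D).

Joining S and T on A yields {(10, 16, c, 13, 33), (10, 16, c, 34, 4), (10, 16, c, 6, 8), (10, 2, d, 13, 33), (10, 2, d, 34, 4), (10, 2, d, 6, 8), (10, 23, q, 13, 33), (10, 23, q, 34, 4), (10, 23, q, 6, 8), (10, 26, z, 13, 33), (10, 26, z, 34, 4), (10, 26, z, 6, 8), (10, 32, a, 13, 33), (10, 32, a, 34, 4), (10, 32, a, 6, 8), (7, 23, r, 1, 24), (7, 23, r, 15, 37), (7, 23, r, 38, 16), (7, 23, r, 40, 7), (7, 28, z, 1, 24), (7, 28, z, 15, 37), (7, 28, z, 38, 16), (7, 28, z, 40, 7), (7, 39, n, 1, 24), (7, 39, n, 15, 37), (7, 39, n, 38, 16), (7, 39, n, 40, 7)}.
Joining (S ⨝ T) and Q on F yields {(10, 16, c, 13, 33, t), (10, 16, c, 34, 4, t), (10, 16, c, 6, 8, t), (10, 2, d, 13, 33, d), (10, 2, d, 13, 33, u), (10, 2, d, 34, 4, d), (10, 2, d, 34, 4, u), (10, 2, d, 6, 8, d), (10, 2, d, 6, 8, u), (10, 23, q, 13, 33, n), (10, 23, q, 34, 4, n), (10, 23, q, 6, 8, n), (10, 26, z, 13, 33, q), (10, 26, z, 34, 4, q), (10, 26, z, 6, 8, q), (7, 23, r, 1, 24, n), (7, 23, r, 15, 37, n), (7, 23, r, 38, 16, n), (7, 23, r, 40, 7, n)}.
π_{A, D, B, G, C} gives {(10, 33, d, d, 13), (10, 33, n, q, 13), (10, 33, q, z, 13), (10, 33, t, c, 13), (10, 33, u, d, 13), (10, 4, d, d, 34), (10, 4, n, q, 34), (10, 4, q, z, 34), (10, 4, t, c, 34), (10, 4, u, d, 34), (10, 8, d, d, 6), (10, 8, n, q, 6), (10, 8, q, z, 6), (10, 8, t, c, 6), (10, 8, u, d, 6), (7, 16, n, r, 38), (7, 24, n, r, 1), (7, 37, n, r, 15), (7, 7, n, r, 40)}.
Filtering on D < 7 leaves {(10, 4, d, d, 34), (10, 4, n, q, 34), (10, 4, q, z, 34), (10, 4, t, c, 34), (10, 4, u, d, 34)}.
π_{A, G, D} gives {(10, c, 4), (10, d, 4), (10, q, 4), (10, z, 4)} (1 duplicate(s) eliminated).

{(10, c, 4), (10, d, 4), (10, q, 4), (10, z, 4)}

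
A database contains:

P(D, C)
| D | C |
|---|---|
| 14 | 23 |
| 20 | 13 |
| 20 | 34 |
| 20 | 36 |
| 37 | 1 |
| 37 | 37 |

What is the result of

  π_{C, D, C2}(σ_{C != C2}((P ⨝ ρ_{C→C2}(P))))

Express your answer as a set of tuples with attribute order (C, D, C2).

{(1, 37, 37), (13, 20, 34), (13, 20, 36), (34, 20, 13), (34, 20, 36), (36, 20, 13), (36, 20, 34), (37, 37, 1)}

ρ[C→C2]: schema becomes (D, C2); tuples unchanged.
Joining P and ρ_{C→C2}(P) on D yields {(14, 23, 23), (20, 13, 13), (20, 13, 34), (20, 13, 36), (20, 34, 13), (20, 34, 34), (20, 34, 36), (20, 36, 13), (20, 36, 34), (20, 36, 36), (37, 1, 1), (37, 1, 37), (37, 37, 1), (37, 37, 37)}.
Selection C != C2: {(20, 13, 34), (20, 13, 36), (20, 34, 13), (20, 34, 36), (20, 36, 13), (20, 36, 34), (37, 1, 37), (37, 37, 1)}
π_{C, D, C2} gives {(1, 37, 37), (13, 20, 34), (13, 20, 36), (34, 20, 13), (34, 20, 36), (36, 20, 13), (36, 20, 34), (37, 37, 1)}.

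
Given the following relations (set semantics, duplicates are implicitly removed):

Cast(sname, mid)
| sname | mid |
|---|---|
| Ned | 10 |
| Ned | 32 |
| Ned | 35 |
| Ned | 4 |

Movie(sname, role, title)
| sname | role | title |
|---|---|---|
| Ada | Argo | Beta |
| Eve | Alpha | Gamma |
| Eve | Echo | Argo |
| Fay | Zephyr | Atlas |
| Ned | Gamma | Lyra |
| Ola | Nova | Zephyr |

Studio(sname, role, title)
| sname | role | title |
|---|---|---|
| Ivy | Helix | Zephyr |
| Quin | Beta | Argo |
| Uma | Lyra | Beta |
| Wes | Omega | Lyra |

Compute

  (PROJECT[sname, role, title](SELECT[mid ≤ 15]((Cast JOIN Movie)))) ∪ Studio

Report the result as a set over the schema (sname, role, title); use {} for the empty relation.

Joining Cast and Movie on sname yields {(Ned, 10, Gamma, Lyra), (Ned, 32, Gamma, Lyra), (Ned, 35, Gamma, Lyra), (Ned, 4, Gamma, Lyra)}.
Filtering on mid ≤ 15 leaves {(Ned, 10, Gamma, Lyra), (Ned, 4, Gamma, Lyra)}.
π[sname, role, title]: project onto (sname, role, title) (1 duplicate(s) eliminated) → {(Ned, Gamma, Lyra)}
Union: {(Ned, Gamma, Lyra)} with {(Ivy, Helix, Zephyr), (Quin, Beta, Argo), (Uma, Lyra, Beta), (Wes, Omega, Lyra)} → {(Ivy, Helix, Zephyr), (Ned, Gamma, Lyra), (Quin, Beta, Argo), (Uma, Lyra, Beta), (Wes, Omega, Lyra)}

{(Ivy, Helix, Zephyr), (Ned, Gamma, Lyra), (Quin, Beta, Argo), (Uma, Lyra, Beta), (Wes, Omega, Lyra)}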